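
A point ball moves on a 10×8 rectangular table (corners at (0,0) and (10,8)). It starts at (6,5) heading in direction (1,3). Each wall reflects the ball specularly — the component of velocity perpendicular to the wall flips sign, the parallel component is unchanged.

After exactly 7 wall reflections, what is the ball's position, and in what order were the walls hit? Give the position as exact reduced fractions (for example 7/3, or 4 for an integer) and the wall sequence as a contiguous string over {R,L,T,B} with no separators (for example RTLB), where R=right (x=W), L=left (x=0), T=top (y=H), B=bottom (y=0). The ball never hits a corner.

1. t=1 → T at (7,8); v=(1,-3)
2. t=8/3 → B at (29/3,0); v=(1,3)
3. t=1/3 → R at (10,1); v=(-1,3)
4. t=7/3 → T at (23/3,8); v=(-1,-3)
5. t=8/3 → B at (5,0); v=(-1,3)
6. t=8/3 → T at (7/3,8); v=(-1,-3)
7. t=7/3 → L at (0,1); v=(1,-3)

Final position: (0,1)
Wall sequence: TBRTBTL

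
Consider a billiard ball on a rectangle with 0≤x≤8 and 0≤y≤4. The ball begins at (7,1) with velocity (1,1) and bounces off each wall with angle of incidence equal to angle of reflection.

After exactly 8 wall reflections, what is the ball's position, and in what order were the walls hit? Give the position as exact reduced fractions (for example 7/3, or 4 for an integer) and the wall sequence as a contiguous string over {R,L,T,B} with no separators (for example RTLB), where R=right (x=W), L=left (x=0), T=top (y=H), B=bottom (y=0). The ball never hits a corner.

Final position: (6,4)
Wall sequence: RTBLTBRT

1. t=1 → R at (8,2); v=(-1,1)
2. t=2 → T at (6,4); v=(-1,-1)
3. t=4 → B at (2,0); v=(-1,1)
4. t=2 → L at (0,2); v=(1,1)
5. t=2 → T at (2,4); v=(1,-1)
6. t=4 → B at (6,0); v=(1,1)
7. t=2 → R at (8,2); v=(-1,1)
8. t=2 → T at (6,4); v=(-1,-1)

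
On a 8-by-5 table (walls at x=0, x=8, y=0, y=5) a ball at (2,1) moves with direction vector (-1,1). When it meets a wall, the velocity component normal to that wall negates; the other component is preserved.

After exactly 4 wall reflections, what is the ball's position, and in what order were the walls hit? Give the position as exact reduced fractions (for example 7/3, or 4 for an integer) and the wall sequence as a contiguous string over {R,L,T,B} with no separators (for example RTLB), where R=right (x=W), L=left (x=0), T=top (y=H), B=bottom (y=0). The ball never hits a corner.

Final position: (8,1)
Wall sequence: LTBR

1. t=2 → L at (0,3); v=(1,1)
2. t=2 → T at (2,5); v=(1,-1)
3. t=5 → B at (7,0); v=(1,1)
4. t=1 → R at (8,1); v=(-1,1)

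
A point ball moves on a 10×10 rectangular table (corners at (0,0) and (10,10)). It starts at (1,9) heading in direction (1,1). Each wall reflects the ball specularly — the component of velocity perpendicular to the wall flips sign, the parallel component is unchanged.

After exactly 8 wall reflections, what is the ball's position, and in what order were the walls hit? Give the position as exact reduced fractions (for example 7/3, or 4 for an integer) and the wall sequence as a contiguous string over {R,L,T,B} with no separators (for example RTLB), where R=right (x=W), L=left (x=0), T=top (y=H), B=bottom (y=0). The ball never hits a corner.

1. t=1 → T at (2,10); v=(1,-1)
2. t=8 → R at (10,2); v=(-1,-1)
3. t=2 → B at (8,0); v=(-1,1)
4. t=8 → L at (0,8); v=(1,1)
5. t=2 → T at (2,10); v=(1,-1)
6. t=8 → R at (10,2); v=(-1,-1)
7. t=2 → B at (8,0); v=(-1,1)
8. t=8 → L at (0,8); v=(1,1)

Final position: (0,8)
Wall sequence: TRBLTRBL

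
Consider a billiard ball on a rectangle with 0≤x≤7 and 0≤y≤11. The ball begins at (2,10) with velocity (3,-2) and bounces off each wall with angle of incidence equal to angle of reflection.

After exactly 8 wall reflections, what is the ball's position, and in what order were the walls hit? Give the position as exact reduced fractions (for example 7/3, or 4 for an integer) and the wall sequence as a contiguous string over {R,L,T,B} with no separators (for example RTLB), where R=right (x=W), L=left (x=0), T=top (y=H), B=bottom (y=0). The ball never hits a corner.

Final position: (0,16/3)
Wall sequence: RLBRLTRL

1. t=5/3 → R at (7,20/3); v=(-3,-2)
2. t=7/3 → L at (0,2); v=(3,-2)
3. t=1 → B at (3,0); v=(3,2)
4. t=4/3 → R at (7,8/3); v=(-3,2)
5. t=7/3 → L at (0,22/3); v=(3,2)
6. t=11/6 → T at (11/2,11); v=(3,-2)
7. t=1/2 → R at (7,10); v=(-3,-2)
8. t=7/3 → L at (0,16/3); v=(3,-2)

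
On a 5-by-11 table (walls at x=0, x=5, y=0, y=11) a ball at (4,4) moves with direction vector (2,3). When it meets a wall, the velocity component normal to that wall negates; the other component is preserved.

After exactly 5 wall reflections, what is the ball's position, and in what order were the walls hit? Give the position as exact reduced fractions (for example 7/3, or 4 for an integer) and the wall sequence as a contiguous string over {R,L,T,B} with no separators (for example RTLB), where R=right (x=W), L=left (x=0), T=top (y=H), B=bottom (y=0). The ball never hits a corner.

1. t=1/2 → R at (5,11/2); v=(-2,3)
2. t=11/6 → T at (4/3,11); v=(-2,-3)
3. t=2/3 → L at (0,9); v=(2,-3)
4. t=5/2 → R at (5,3/2); v=(-2,-3)
5. t=1/2 → B at (4,0); v=(-2,3)

Final position: (4,0)
Wall sequence: RTLRB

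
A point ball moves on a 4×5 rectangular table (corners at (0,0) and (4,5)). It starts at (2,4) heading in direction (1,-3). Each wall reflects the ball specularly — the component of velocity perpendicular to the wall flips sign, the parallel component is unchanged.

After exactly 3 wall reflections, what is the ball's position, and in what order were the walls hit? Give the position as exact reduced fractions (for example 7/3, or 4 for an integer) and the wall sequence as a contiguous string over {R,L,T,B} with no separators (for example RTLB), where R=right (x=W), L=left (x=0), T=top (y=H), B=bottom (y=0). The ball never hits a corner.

1. t=4/3 → B at (10/3,0); v=(1,3)
2. t=2/3 → R at (4,2); v=(-1,3)
3. t=1 → T at (3,5); v=(-1,-3)

Final position: (3,5)
Wall sequence: BRT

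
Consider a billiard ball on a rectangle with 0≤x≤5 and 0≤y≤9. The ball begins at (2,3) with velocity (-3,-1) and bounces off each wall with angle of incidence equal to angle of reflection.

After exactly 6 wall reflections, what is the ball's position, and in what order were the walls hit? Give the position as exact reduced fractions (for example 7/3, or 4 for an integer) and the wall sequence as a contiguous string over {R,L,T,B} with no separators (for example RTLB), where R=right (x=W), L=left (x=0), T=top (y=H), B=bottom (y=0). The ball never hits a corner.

1. t=2/3 → L at (0,7/3); v=(3,-1)
2. t=5/3 → R at (5,2/3); v=(-3,-1)
3. t=2/3 → B at (3,0); v=(-3,1)
4. t=1 → L at (0,1); v=(3,1)
5. t=5/3 → R at (5,8/3); v=(-3,1)
6. t=5/3 → L at (0,13/3); v=(3,1)

Final position: (0,13/3)
Wall sequence: LRBLRL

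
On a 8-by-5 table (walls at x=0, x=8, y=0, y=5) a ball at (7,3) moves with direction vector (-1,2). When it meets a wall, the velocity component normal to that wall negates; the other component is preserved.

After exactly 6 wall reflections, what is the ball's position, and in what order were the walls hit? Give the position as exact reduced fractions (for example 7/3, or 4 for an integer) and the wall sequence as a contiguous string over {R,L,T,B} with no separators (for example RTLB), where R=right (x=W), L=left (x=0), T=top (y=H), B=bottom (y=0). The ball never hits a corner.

1. t=1 → T at (6,5); v=(-1,-2)
2. t=5/2 → B at (7/2,0); v=(-1,2)
3. t=5/2 → T at (1,5); v=(-1,-2)
4. t=1 → L at (0,3); v=(1,-2)
5. t=3/2 → B at (3/2,0); v=(1,2)
6. t=5/2 → T at (4,5); v=(1,-2)

Final position: (4,5)
Wall sequence: TBTLBT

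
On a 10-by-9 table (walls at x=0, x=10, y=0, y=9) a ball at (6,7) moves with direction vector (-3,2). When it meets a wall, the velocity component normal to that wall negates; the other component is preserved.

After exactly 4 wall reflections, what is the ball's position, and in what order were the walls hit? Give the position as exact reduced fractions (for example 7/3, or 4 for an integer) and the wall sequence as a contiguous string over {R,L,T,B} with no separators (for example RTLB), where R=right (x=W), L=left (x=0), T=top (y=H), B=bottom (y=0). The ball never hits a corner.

1. t=1 → T at (3,9); v=(-3,-2)
2. t=1 → L at (0,7); v=(3,-2)
3. t=10/3 → R at (10,1/3); v=(-3,-2)
4. t=1/6 → B at (19/2,0); v=(-3,2)

Final position: (19/2,0)
Wall sequence: TLRB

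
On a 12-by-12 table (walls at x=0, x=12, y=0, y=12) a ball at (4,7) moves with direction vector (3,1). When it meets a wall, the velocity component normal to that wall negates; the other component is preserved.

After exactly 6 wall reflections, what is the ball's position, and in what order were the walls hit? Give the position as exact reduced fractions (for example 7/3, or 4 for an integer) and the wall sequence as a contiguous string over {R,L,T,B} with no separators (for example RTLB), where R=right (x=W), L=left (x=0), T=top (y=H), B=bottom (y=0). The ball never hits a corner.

Final position: (7,0)
Wall sequence: RTLRLB

1. t=8/3 → R at (12,29/3); v=(-3,1)
2. t=7/3 → T at (5,12); v=(-3,-1)
3. t=5/3 → L at (0,31/3); v=(3,-1)
4. t=4 → R at (12,19/3); v=(-3,-1)
5. t=4 → L at (0,7/3); v=(3,-1)
6. t=7/3 → B at (7,0); v=(3,1)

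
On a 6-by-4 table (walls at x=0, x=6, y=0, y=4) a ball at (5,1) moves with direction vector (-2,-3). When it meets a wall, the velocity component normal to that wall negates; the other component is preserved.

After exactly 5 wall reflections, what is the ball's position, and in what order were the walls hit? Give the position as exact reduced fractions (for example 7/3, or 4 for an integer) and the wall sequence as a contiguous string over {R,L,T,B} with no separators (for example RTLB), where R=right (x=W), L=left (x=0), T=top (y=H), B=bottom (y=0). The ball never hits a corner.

Final position: (11/3,4)
Wall sequence: BTLBT

1. t=1/3 → B at (13/3,0); v=(-2,3)
2. t=4/3 → T at (5/3,4); v=(-2,-3)
3. t=5/6 → L at (0,3/2); v=(2,-3)
4. t=1/2 → B at (1,0); v=(2,3)
5. t=4/3 → T at (11/3,4); v=(2,-3)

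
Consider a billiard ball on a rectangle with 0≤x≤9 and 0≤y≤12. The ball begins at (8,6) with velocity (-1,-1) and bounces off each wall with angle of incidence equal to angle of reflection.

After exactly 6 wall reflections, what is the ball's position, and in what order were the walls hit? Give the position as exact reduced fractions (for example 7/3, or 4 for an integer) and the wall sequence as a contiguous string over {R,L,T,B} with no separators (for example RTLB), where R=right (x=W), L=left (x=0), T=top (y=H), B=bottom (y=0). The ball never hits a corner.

1. t=6 → B at (2,0); v=(-1,1)
2. t=2 → L at (0,2); v=(1,1)
3. t=9 → R at (9,11); v=(-1,1)
4. t=1 → T at (8,12); v=(-1,-1)
5. t=8 → L at (0,4); v=(1,-1)
6. t=4 → B at (4,0); v=(1,1)

Final position: (4,0)
Wall sequence: BLRTLB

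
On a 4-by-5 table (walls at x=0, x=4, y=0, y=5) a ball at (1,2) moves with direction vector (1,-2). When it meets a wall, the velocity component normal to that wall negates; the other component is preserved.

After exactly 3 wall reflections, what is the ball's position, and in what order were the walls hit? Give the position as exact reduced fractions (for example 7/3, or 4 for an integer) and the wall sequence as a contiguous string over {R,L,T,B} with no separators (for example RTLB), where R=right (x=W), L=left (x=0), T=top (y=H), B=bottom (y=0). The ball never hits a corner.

1. t=1 → B at (2,0); v=(1,2)
2. t=2 → R at (4,4); v=(-1,2)
3. t=1/2 → T at (7/2,5); v=(-1,-2)

Final position: (7/2,5)
Wall sequence: BRT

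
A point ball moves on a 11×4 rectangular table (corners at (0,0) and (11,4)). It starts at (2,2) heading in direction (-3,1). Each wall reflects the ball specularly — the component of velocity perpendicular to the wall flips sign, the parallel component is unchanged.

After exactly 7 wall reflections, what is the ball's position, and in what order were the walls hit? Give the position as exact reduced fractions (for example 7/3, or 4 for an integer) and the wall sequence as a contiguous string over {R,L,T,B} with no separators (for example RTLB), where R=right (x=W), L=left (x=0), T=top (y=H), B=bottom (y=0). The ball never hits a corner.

Final position: (11,7/3)
Wall sequence: LTRBLTR

1. t=2/3 → L at (0,8/3); v=(3,1)
2. t=4/3 → T at (4,4); v=(3,-1)
3. t=7/3 → R at (11,5/3); v=(-3,-1)
4. t=5/3 → B at (6,0); v=(-3,1)
5. t=2 → L at (0,2); v=(3,1)
6. t=2 → T at (6,4); v=(3,-1)
7. t=5/3 → R at (11,7/3); v=(-3,-1)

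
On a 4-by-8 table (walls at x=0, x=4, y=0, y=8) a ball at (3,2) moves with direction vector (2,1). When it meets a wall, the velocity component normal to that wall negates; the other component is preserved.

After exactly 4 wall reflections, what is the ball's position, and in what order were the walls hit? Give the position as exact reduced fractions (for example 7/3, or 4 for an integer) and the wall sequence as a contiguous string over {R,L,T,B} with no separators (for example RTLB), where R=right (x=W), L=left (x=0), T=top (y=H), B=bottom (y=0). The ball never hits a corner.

Final position: (1,8)
Wall sequence: RLRT

1. t=1/2 → R at (4,5/2); v=(-2,1)
2. t=2 → L at (0,9/2); v=(2,1)
3. t=2 → R at (4,13/2); v=(-2,1)
4. t=3/2 → T at (1,8); v=(-2,-1)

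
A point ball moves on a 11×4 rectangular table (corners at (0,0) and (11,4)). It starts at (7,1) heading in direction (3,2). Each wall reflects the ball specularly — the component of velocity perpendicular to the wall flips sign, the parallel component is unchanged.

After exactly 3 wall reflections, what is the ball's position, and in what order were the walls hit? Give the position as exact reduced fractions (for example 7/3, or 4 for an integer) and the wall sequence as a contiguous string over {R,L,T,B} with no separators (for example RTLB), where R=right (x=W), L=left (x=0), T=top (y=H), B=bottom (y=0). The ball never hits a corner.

1. t=4/3 → R at (11,11/3); v=(-3,2)
2. t=1/6 → T at (21/2,4); v=(-3,-2)
3. t=2 → B at (9/2,0); v=(-3,2)

Final position: (9/2,0)
Wall sequence: RTB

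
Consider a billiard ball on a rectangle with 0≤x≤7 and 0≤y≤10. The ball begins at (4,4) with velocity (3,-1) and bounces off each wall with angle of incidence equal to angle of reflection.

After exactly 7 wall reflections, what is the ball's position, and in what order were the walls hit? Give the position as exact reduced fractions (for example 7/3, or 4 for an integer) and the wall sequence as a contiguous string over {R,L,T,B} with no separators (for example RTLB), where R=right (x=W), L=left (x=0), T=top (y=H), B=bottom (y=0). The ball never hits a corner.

Final position: (0,26/3)
Wall sequence: RLBRLRL

1. t=1 → R at (7,3); v=(-3,-1)
2. t=7/3 → L at (0,2/3); v=(3,-1)
3. t=2/3 → B at (2,0); v=(3,1)
4. t=5/3 → R at (7,5/3); v=(-3,1)
5. t=7/3 → L at (0,4); v=(3,1)
6. t=7/3 → R at (7,19/3); v=(-3,1)
7. t=7/3 → L at (0,26/3); v=(3,1)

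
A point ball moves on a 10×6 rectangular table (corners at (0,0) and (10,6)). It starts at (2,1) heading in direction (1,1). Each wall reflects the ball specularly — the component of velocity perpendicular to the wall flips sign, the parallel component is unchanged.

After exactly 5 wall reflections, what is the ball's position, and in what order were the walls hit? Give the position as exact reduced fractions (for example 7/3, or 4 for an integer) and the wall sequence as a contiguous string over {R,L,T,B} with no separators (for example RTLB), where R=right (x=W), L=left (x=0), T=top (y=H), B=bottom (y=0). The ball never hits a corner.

Final position: (0,5)
Wall sequence: TRBTL

1. t=5 → T at (7,6); v=(1,-1)
2. t=3 → R at (10,3); v=(-1,-1)
3. t=3 → B at (7,0); v=(-1,1)
4. t=6 → T at (1,6); v=(-1,-1)
5. t=1 → L at (0,5); v=(1,-1)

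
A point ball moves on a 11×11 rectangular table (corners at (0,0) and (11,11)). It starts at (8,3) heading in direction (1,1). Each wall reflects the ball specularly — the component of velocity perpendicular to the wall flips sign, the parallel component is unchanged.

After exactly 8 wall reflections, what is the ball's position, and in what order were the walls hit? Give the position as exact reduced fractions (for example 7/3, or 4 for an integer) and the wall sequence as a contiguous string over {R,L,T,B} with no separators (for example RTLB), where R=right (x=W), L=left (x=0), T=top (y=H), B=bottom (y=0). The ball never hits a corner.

1. t=3 → R at (11,6); v=(-1,1)
2. t=5 → T at (6,11); v=(-1,-1)
3. t=6 → L at (0,5); v=(1,-1)
4. t=5 → B at (5,0); v=(1,1)
5. t=6 → R at (11,6); v=(-1,1)
6. t=5 → T at (6,11); v=(-1,-1)
7. t=6 → L at (0,5); v=(1,-1)
8. t=5 → B at (5,0); v=(1,1)

Final position: (5,0)
Wall sequence: RTLBRTLB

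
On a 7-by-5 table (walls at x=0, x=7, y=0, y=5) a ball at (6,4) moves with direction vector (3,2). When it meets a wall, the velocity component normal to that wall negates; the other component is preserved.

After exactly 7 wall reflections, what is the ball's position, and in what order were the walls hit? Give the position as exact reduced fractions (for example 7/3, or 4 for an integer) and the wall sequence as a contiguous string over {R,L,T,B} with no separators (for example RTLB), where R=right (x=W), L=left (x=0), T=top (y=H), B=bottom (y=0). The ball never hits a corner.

Final position: (0,4/3)
Wall sequence: RTLBRTL

1. t=1/3 → R at (7,14/3); v=(-3,2)
2. t=1/6 → T at (13/2,5); v=(-3,-2)
3. t=13/6 → L at (0,2/3); v=(3,-2)
4. t=1/3 → B at (1,0); v=(3,2)
5. t=2 → R at (7,4); v=(-3,2)
6. t=1/2 → T at (11/2,5); v=(-3,-2)
7. t=11/6 → L at (0,4/3); v=(3,-2)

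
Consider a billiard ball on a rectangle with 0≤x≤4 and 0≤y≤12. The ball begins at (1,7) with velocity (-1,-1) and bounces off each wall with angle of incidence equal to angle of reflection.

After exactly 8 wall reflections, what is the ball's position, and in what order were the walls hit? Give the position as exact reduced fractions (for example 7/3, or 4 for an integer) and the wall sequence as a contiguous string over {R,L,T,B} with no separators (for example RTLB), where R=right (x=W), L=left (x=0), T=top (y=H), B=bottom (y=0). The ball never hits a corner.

1. t=1 → L at (0,6); v=(1,-1)
2. t=4 → R at (4,2); v=(-1,-1)
3. t=2 → B at (2,0); v=(-1,1)
4. t=2 → L at (0,2); v=(1,1)
5. t=4 → R at (4,6); v=(-1,1)
6. t=4 → L at (0,10); v=(1,1)
7. t=2 → T at (2,12); v=(1,-1)
8. t=2 → R at (4,10); v=(-1,-1)

Final position: (4,10)
Wall sequence: LRBLRLTR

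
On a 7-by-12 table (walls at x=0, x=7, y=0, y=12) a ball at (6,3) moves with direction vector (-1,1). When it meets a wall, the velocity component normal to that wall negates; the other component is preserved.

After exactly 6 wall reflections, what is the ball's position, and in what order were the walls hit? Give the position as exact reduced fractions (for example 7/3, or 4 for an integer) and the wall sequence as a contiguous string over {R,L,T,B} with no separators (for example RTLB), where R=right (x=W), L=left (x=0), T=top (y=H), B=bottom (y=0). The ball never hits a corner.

Final position: (7,6)
Wall sequence: LTRLBR

1. t=6 → L at (0,9); v=(1,1)
2. t=3 → T at (3,12); v=(1,-1)
3. t=4 → R at (7,8); v=(-1,-1)
4. t=7 → L at (0,1); v=(1,-1)
5. t=1 → B at (1,0); v=(1,1)
6. t=6 → R at (7,6); v=(-1,1)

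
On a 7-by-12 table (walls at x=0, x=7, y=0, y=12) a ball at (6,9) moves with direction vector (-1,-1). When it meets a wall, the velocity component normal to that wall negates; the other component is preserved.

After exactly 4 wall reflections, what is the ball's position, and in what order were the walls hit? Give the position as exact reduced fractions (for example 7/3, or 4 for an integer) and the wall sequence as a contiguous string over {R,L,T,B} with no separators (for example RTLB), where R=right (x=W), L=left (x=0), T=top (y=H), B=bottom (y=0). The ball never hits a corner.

1. t=6 → L at (0,3); v=(1,-1)
2. t=3 → B at (3,0); v=(1,1)
3. t=4 → R at (7,4); v=(-1,1)
4. t=7 → L at (0,11); v=(1,1)

Final position: (0,11)
Wall sequence: LBRL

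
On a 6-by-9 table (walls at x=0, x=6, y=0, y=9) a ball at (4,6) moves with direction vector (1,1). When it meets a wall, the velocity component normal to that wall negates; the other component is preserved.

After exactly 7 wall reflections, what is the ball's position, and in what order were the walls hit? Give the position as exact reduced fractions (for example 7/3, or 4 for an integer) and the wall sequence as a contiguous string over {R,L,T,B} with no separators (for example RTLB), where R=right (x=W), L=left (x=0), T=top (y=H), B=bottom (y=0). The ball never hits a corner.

1. t=2 → R at (6,8); v=(-1,1)
2. t=1 → T at (5,9); v=(-1,-1)
3. t=5 → L at (0,4); v=(1,-1)
4. t=4 → B at (4,0); v=(1,1)
5. t=2 → R at (6,2); v=(-1,1)
6. t=6 → L at (0,8); v=(1,1)
7. t=1 → T at (1,9); v=(1,-1)

Final position: (1,9)
Wall sequence: RTLBRLT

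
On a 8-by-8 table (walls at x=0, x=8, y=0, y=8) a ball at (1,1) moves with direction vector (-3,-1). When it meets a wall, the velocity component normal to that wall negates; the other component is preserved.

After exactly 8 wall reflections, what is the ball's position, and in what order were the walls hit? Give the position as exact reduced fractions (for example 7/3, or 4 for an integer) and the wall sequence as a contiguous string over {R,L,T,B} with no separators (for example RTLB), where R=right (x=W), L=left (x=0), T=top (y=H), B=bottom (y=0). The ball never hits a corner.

1. t=1/3 → L at (0,2/3); v=(3,-1)
2. t=2/3 → B at (2,0); v=(3,1)
3. t=2 → R at (8,2); v=(-3,1)
4. t=8/3 → L at (0,14/3); v=(3,1)
5. t=8/3 → R at (8,22/3); v=(-3,1)
6. t=2/3 → T at (6,8); v=(-3,-1)
7. t=2 → L at (0,6); v=(3,-1)
8. t=8/3 → R at (8,10/3); v=(-3,-1)

Final position: (8,10/3)
Wall sequence: LBRLRTLR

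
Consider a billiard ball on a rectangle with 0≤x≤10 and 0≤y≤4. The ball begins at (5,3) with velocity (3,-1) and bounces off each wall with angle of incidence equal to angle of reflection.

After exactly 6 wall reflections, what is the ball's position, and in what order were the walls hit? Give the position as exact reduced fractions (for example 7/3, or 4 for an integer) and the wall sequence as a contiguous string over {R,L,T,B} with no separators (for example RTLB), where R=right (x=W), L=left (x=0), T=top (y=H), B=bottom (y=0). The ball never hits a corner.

1. t=5/3 → R at (10,4/3); v=(-3,-1)
2. t=4/3 → B at (6,0); v=(-3,1)
3. t=2 → L at (0,2); v=(3,1)
4. t=2 → T at (6,4); v=(3,-1)
5. t=4/3 → R at (10,8/3); v=(-3,-1)
6. t=8/3 → B at (2,0); v=(-3,1)

Final position: (2,0)
Wall sequence: RBLTRB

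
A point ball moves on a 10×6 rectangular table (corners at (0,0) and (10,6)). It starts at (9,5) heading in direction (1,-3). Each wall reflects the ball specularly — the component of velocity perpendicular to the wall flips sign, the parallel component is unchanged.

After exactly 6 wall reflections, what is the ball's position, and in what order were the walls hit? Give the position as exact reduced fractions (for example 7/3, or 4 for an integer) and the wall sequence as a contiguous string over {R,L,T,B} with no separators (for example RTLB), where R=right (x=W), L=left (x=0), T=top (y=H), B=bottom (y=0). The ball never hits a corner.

Final position: (4/3,0)
Wall sequence: RBTBTB

1. t=1 → R at (10,2); v=(-1,-3)
2. t=2/3 → B at (28/3,0); v=(-1,3)
3. t=2 → T at (22/3,6); v=(-1,-3)
4. t=2 → B at (16/3,0); v=(-1,3)
5. t=2 → T at (10/3,6); v=(-1,-3)
6. t=2 → B at (4/3,0); v=(-1,3)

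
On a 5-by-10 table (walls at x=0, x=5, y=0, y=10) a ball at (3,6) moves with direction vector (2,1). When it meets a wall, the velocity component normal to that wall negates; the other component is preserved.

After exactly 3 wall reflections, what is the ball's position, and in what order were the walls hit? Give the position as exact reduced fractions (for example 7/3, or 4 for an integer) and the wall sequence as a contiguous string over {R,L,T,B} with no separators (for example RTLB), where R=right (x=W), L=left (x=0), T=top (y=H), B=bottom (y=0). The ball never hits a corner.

Final position: (1,10)
Wall sequence: RLT

1. t=1 → R at (5,7); v=(-2,1)
2. t=5/2 → L at (0,19/2); v=(2,1)
3. t=1/2 → T at (1,10); v=(2,-1)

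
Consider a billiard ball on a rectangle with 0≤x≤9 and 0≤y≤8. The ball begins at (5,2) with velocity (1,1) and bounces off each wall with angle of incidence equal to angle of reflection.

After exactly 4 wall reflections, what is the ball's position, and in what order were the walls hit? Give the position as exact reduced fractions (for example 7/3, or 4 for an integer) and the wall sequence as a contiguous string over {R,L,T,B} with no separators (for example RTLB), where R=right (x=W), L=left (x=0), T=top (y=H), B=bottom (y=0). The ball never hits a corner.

Final position: (1,0)
Wall sequence: RTLB

1. t=4 → R at (9,6); v=(-1,1)
2. t=2 → T at (7,8); v=(-1,-1)
3. t=7 → L at (0,1); v=(1,-1)
4. t=1 → B at (1,0); v=(1,1)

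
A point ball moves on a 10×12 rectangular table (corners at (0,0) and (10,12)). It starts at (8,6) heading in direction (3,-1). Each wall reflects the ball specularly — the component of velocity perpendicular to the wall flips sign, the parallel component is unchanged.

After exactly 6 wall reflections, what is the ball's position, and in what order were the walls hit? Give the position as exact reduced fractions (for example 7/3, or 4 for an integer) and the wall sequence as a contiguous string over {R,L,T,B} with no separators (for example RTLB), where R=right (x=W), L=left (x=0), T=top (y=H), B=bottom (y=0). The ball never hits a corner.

1. t=2/3 → R at (10,16/3); v=(-3,-1)
2. t=10/3 → L at (0,2); v=(3,-1)
3. t=2 → B at (6,0); v=(3,1)
4. t=4/3 → R at (10,4/3); v=(-3,1)
5. t=10/3 → L at (0,14/3); v=(3,1)
6. t=10/3 → R at (10,8); v=(-3,1)

Final position: (10,8)
Wall sequence: RLBRLR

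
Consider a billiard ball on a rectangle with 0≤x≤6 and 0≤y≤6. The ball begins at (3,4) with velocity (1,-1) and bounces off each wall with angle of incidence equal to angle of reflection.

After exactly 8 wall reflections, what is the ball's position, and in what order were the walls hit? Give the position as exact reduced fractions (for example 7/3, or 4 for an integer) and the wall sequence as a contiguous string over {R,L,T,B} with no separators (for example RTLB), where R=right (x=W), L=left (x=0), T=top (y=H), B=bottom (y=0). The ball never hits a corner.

Final position: (1,6)
Wall sequence: RBLTRBLT

1. t=3 → R at (6,1); v=(-1,-1)
2. t=1 → B at (5,0); v=(-1,1)
3. t=5 → L at (0,5); v=(1,1)
4. t=1 → T at (1,6); v=(1,-1)
5. t=5 → R at (6,1); v=(-1,-1)
6. t=1 → B at (5,0); v=(-1,1)
7. t=5 → L at (0,5); v=(1,1)
8. t=1 → T at (1,6); v=(1,-1)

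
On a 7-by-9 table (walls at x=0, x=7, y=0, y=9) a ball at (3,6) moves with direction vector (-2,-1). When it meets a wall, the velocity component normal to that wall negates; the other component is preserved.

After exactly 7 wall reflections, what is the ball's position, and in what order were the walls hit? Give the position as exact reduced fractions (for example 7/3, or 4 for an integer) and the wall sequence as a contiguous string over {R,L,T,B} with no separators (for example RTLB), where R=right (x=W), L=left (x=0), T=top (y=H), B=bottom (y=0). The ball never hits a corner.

Final position: (0,17/2)
Wall sequence: LRBLRTL

1. t=3/2 → L at (0,9/2); v=(2,-1)
2. t=7/2 → R at (7,1); v=(-2,-1)
3. t=1 → B at (5,0); v=(-2,1)
4. t=5/2 → L at (0,5/2); v=(2,1)
5. t=7/2 → R at (7,6); v=(-2,1)
6. t=3 → T at (1,9); v=(-2,-1)
7. t=1/2 → L at (0,17/2); v=(2,-1)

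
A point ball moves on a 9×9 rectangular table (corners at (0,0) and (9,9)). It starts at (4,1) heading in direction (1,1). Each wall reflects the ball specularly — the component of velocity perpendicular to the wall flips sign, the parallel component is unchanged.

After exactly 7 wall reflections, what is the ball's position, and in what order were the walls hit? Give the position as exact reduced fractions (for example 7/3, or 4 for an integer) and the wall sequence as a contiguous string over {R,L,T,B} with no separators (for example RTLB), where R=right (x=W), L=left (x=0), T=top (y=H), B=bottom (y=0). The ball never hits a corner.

Final position: (0,3)
Wall sequence: RTLBRTL

1. t=5 → R at (9,6); v=(-1,1)
2. t=3 → T at (6,9); v=(-1,-1)
3. t=6 → L at (0,3); v=(1,-1)
4. t=3 → B at (3,0); v=(1,1)
5. t=6 → R at (9,6); v=(-1,1)
6. t=3 → T at (6,9); v=(-1,-1)
7. t=6 → L at (0,3); v=(1,-1)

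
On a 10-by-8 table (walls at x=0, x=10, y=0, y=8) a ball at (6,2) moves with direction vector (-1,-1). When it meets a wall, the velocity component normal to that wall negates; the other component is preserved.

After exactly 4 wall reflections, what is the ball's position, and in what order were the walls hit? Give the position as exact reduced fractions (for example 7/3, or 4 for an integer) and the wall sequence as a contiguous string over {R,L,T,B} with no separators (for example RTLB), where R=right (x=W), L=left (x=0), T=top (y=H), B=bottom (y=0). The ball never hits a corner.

Final position: (10,2)
Wall sequence: BLTR

1. t=2 → B at (4,0); v=(-1,1)
2. t=4 → L at (0,4); v=(1,1)
3. t=4 → T at (4,8); v=(1,-1)
4. t=6 → R at (10,2); v=(-1,-1)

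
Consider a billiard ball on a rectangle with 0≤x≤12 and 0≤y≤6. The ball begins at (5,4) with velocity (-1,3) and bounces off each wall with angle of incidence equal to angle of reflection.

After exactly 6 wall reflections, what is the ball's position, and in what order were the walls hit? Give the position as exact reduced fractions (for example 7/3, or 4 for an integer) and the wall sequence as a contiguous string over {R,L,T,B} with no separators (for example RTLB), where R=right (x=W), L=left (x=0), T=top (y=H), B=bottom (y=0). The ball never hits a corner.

Final position: (11/3,6)
Wall sequence: TBTLBT

1. t=2/3 → T at (13/3,6); v=(-1,-3)
2. t=2 → B at (7/3,0); v=(-1,3)
3. t=2 → T at (1/3,6); v=(-1,-3)
4. t=1/3 → L at (0,5); v=(1,-3)
5. t=5/3 → B at (5/3,0); v=(1,3)
6. t=2 → T at (11/3,6); v=(1,-3)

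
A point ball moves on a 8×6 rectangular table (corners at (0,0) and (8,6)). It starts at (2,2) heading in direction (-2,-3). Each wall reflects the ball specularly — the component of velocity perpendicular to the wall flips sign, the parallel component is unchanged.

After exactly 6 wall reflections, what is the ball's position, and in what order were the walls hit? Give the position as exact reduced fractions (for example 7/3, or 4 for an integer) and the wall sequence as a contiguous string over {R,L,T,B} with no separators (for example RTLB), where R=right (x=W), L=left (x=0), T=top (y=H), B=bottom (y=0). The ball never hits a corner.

Final position: (14/3,6)
Wall sequence: BLTBRT

1. t=2/3 → B at (2/3,0); v=(-2,3)
2. t=1/3 → L at (0,1); v=(2,3)
3. t=5/3 → T at (10/3,6); v=(2,-3)
4. t=2 → B at (22/3,0); v=(2,3)
5. t=1/3 → R at (8,1); v=(-2,3)
6. t=5/3 → T at (14/3,6); v=(-2,-3)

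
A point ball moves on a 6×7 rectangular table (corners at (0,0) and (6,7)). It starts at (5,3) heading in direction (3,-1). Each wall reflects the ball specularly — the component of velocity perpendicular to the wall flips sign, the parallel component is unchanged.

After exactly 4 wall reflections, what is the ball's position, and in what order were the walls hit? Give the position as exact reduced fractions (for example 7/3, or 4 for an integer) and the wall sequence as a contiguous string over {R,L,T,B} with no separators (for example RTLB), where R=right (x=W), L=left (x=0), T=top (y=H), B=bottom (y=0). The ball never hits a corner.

Final position: (6,4/3)
Wall sequence: RLBR

1. t=1/3 → R at (6,8/3); v=(-3,-1)
2. t=2 → L at (0,2/3); v=(3,-1)
3. t=2/3 → B at (2,0); v=(3,1)
4. t=4/3 → R at (6,4/3); v=(-3,1)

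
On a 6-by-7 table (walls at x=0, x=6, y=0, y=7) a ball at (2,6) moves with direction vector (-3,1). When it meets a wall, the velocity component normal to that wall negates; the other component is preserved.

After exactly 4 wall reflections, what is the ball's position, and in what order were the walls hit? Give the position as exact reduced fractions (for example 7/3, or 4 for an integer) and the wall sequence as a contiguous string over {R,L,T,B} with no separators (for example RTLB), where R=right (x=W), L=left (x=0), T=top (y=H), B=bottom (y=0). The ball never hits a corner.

1. t=2/3 → L at (0,20/3); v=(3,1)
2. t=1/3 → T at (1,7); v=(3,-1)
3. t=5/3 → R at (6,16/3); v=(-3,-1)
4. t=2 → L at (0,10/3); v=(3,-1)

Final position: (0,10/3)
Wall sequence: LTRL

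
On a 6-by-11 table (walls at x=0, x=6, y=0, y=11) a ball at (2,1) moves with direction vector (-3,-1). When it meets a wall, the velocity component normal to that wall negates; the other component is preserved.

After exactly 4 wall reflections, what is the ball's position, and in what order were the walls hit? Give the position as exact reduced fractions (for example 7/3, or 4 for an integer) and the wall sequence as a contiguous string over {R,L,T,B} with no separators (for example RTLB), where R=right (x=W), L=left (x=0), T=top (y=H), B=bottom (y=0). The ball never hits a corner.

1. t=2/3 → L at (0,1/3); v=(3,-1)
2. t=1/3 → B at (1,0); v=(3,1)
3. t=5/3 → R at (6,5/3); v=(-3,1)
4. t=2 → L at (0,11/3); v=(3,1)

Final position: (0,11/3)
Wall sequence: LBRL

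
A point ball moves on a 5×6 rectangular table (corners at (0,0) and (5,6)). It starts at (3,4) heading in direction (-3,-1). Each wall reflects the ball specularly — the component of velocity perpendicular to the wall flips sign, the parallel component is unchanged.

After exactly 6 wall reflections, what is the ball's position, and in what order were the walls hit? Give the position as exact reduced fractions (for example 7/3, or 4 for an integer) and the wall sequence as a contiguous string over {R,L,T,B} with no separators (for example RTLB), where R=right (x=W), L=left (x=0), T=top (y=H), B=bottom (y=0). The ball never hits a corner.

Final position: (0,11/3)
Wall sequence: LRBLRL

1. t=1 → L at (0,3); v=(3,-1)
2. t=5/3 → R at (5,4/3); v=(-3,-1)
3. t=4/3 → B at (1,0); v=(-3,1)
4. t=1/3 → L at (0,1/3); v=(3,1)
5. t=5/3 → R at (5,2); v=(-3,1)
6. t=5/3 → L at (0,11/3); v=(3,1)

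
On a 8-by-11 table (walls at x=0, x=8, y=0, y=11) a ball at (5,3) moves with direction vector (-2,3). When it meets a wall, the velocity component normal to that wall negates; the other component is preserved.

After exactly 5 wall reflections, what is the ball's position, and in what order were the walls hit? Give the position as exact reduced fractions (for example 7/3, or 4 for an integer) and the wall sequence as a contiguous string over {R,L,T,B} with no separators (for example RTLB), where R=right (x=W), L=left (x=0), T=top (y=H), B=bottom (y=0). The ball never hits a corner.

Final position: (1,11)
Wall sequence: LTBRT

1. t=5/2 → L at (0,21/2); v=(2,3)
2. t=1/6 → T at (1/3,11); v=(2,-3)
3. t=11/3 → B at (23/3,0); v=(2,3)
4. t=1/6 → R at (8,1/2); v=(-2,3)
5. t=7/2 → T at (1,11); v=(-2,-3)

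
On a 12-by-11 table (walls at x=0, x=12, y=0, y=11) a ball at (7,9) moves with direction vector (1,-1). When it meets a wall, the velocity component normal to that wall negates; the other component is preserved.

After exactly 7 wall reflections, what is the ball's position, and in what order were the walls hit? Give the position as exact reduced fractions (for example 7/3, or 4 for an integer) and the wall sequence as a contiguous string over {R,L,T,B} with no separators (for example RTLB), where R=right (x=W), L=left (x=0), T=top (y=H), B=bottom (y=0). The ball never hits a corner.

1. t=5 → R at (12,4); v=(-1,-1)
2. t=4 → B at (8,0); v=(-1,1)
3. t=8 → L at (0,8); v=(1,1)
4. t=3 → T at (3,11); v=(1,-1)
5. t=9 → R at (12,2); v=(-1,-1)
6. t=2 → B at (10,0); v=(-1,1)
7. t=10 → L at (0,10); v=(1,1)

Final position: (0,10)
Wall sequence: RBLTRBL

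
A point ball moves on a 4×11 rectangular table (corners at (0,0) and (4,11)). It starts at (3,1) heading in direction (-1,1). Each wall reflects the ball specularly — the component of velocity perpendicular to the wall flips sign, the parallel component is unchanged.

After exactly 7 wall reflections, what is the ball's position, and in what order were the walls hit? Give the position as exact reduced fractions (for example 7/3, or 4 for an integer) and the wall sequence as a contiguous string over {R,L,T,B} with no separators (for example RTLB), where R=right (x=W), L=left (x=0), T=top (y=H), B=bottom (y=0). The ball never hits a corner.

1. t=3 → L at (0,4); v=(1,1)
2. t=4 → R at (4,8); v=(-1,1)
3. t=3 → T at (1,11); v=(-1,-1)
4. t=1 → L at (0,10); v=(1,-1)
5. t=4 → R at (4,6); v=(-1,-1)
6. t=4 → L at (0,2); v=(1,-1)
7. t=2 → B at (2,0); v=(1,1)

Final position: (2,0)
Wall sequence: LRTLRLB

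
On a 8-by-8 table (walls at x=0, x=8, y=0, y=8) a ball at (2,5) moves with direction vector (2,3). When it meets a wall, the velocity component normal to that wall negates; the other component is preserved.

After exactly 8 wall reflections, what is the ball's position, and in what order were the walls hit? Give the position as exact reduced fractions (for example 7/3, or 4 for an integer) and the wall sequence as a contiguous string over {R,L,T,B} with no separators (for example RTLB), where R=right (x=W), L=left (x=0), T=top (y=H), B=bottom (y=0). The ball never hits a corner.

1. t=1 → T at (4,8); v=(2,-3)
2. t=2 → R at (8,2); v=(-2,-3)
3. t=2/3 → B at (20/3,0); v=(-2,3)
4. t=8/3 → T at (4/3,8); v=(-2,-3)
5. t=2/3 → L at (0,6); v=(2,-3)
6. t=2 → B at (4,0); v=(2,3)
7. t=2 → R at (8,6); v=(-2,3)
8. t=2/3 → T at (20/3,8); v=(-2,-3)

Final position: (20/3,8)
Wall sequence: TRBTLBRT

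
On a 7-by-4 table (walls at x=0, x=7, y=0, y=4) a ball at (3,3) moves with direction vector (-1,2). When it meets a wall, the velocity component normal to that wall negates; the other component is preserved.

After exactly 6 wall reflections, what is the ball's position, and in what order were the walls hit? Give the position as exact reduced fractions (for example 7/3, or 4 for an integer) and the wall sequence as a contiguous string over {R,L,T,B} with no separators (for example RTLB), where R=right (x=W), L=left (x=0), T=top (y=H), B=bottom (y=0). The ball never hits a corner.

1. t=1/2 → T at (5/2,4); v=(-1,-2)
2. t=2 → B at (1/2,0); v=(-1,2)
3. t=1/2 → L at (0,1); v=(1,2)
4. t=3/2 → T at (3/2,4); v=(1,-2)
5. t=2 → B at (7/2,0); v=(1,2)
6. t=2 → T at (11/2,4); v=(1,-2)

Final position: (11/2,4)
Wall sequence: TBLTBT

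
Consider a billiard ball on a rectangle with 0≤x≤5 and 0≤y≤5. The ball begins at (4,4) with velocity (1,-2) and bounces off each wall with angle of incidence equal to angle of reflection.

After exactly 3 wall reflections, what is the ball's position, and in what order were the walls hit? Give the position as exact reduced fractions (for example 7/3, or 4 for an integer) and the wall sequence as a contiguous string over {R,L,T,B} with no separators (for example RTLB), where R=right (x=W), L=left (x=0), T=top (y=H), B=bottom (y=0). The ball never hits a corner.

1. t=1 → R at (5,2); v=(-1,-2)
2. t=1 → B at (4,0); v=(-1,2)
3. t=5/2 → T at (3/2,5); v=(-1,-2)

Final position: (3/2,5)
Wall sequence: RBT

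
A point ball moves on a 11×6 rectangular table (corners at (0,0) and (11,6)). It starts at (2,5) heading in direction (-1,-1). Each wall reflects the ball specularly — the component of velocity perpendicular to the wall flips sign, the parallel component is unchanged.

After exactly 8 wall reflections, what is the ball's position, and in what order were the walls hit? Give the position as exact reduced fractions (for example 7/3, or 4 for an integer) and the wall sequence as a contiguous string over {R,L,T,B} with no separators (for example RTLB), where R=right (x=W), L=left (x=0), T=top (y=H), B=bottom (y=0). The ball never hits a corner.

1. t=2 → L at (0,3); v=(1,-1)
2. t=3 → B at (3,0); v=(1,1)
3. t=6 → T at (9,6); v=(1,-1)
4. t=2 → R at (11,4); v=(-1,-1)
5. t=4 → B at (7,0); v=(-1,1)
6. t=6 → T at (1,6); v=(-1,-1)
7. t=1 → L at (0,5); v=(1,-1)
8. t=5 → B at (5,0); v=(1,1)

Final position: (5,0)
Wall sequence: LBTRBTLB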